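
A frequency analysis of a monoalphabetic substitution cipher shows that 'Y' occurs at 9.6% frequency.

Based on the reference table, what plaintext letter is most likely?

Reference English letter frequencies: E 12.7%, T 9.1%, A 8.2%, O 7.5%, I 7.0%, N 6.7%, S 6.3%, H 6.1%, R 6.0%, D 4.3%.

Step 1: The observed frequency is 9.6%.
Step 2: Compare with English frequencies:
  E: 12.7% (difference: 3.1%)
  T: 9.1% (difference: 0.5%) <-- closest
  A: 8.2% (difference: 1.4%)
  O: 7.5% (difference: 2.1%)
  I: 7.0% (difference: 2.6%)
  N: 6.7% (difference: 2.9%)
  S: 6.3% (difference: 3.3%)
  H: 6.1% (difference: 3.5%)
  R: 6.0% (difference: 3.6%)
  D: 4.3% (difference: 5.3%)
Step 3: 'Y' most likely represents 'T' (frequency 9.1%).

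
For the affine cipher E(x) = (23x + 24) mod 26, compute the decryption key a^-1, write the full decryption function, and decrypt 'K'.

Step 1: Find a^-1, the modular inverse of 23 mod 26.
Step 2: We need 23 * a^-1 = 1 (mod 26).
Step 3: 23 * 17 = 391 = 15 * 26 + 1, so a^-1 = 17.
Step 4: D(y) = 17(y - 24) mod 26.
Step 5: Apply to 'K' (y = 10): D(10) = 17 * (10 - 24) mod 26 = 17 * -14 mod 26 = 22 -> 'W'.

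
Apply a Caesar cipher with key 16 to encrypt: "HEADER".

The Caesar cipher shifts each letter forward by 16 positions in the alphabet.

Step 1: For each letter, shift forward by 16 positions (mod 26).
  H (position 7) -> position (7+16) mod 26 = 23 -> X
  E (position 4) -> position (4+16) mod 26 = 20 -> U
  A (position 0) -> position (0+16) mod 26 = 16 -> Q
  D (position 3) -> position (3+16) mod 26 = 19 -> T
  E (position 4) -> position (4+16) mod 26 = 20 -> U
  R (position 17) -> position (17+16) mod 26 = 7 -> H
Result: XUQTUH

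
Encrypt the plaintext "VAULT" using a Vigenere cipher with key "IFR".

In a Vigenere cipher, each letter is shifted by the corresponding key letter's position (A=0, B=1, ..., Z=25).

Step 1: Repeat key to match plaintext length:
  Plaintext: VAULT
  Key:       IFRIF
Step 2: Encrypt each letter:
  V(21) + I(8) = (21+8) mod 26 = 3 = D
  A(0) + F(5) = (0+5) mod 26 = 5 = F
  U(20) + R(17) = (20+17) mod 26 = 11 = L
  L(11) + I(8) = (11+8) mod 26 = 19 = T
  T(19) + F(5) = (19+5) mod 26 = 24 = Y
Ciphertext: DFLTY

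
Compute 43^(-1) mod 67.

Step 1: We need x such that 43 * x = 1 (mod 67).
Step 2: Using the extended Euclidean algorithm or trial:
  43 * 53 = 2279 = 34 * 67 + 1.
Step 3: Since 2279 mod 67 = 1, the inverse is x = 53.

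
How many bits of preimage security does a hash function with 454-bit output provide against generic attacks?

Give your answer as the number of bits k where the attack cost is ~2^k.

Step 1: The hash has a 454-bit output.
Step 2: Preimage resistance means: given a digest h(x), it should be infeasible to find any input that hashes to it.
With a 454-bit output there are 2^454 possible digests, so a generic brute-force preimage search costs about 2^454 evaluations.
Step 3: Security level = 454 bits.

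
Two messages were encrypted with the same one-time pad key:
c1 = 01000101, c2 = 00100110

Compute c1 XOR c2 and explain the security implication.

Step 1: c1 XOR c2 = (m1 XOR k) XOR (m2 XOR k).
Step 2: By XOR associativity/commutativity: = m1 XOR m2 XOR k XOR k = m1 XOR m2.
Step 3: 01000101 XOR 00100110 = 01100011 = 99.
Step 4: The key cancels out! An attacker learns m1 XOR m2 = 99, revealing the relationship between plaintexts.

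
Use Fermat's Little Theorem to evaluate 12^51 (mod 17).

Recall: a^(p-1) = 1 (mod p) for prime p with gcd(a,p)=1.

Step 1: Since 17 is prime, by Fermat's Little Theorem: 12^16 = 1 (mod 17).
Step 2: Reduce exponent: 51 mod 16 = 3.
Step 3: So 12^51 = 12^3 (mod 17).
Step 4: 12^3 mod 17 = 11.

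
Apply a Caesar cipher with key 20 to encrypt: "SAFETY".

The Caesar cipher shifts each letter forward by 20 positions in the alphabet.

Step 1: For each letter, shift forward by 20 positions (mod 26).
  S (position 18) -> position (18+20) mod 26 = 12 -> M
  A (position 0) -> position (0+20) mod 26 = 20 -> U
  F (position 5) -> position (5+20) mod 26 = 25 -> Z
  E (position 4) -> position (4+20) mod 26 = 24 -> Y
  T (position 19) -> position (19+20) mod 26 = 13 -> N
  Y (position 24) -> position (24+20) mod 26 = 18 -> S
Result: MUZYNS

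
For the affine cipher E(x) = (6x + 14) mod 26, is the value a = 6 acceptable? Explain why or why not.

Step 1: Compute gcd(6, 26).
Step 2: gcd(6, 26) = 2.
Since gcd = 2 != 1, 6 shares a common factor with 26, so it cannot be used.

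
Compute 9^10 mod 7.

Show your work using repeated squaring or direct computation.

Step 1: Compute 9^10 mod 7 step by step, reducing modulo 7 at each step.
  9^1 mod 7 = 2
  9^2 mod 7 = (2 * 9) mod 7 = 4
  9^3 mod 7 = (4 * 9) mod 7 = 1
  9^4 mod 7 = (1 * 9) mod 7 = 2
  9^5 mod 7 = (2 * 9) mod 7 = 4
  9^6 mod 7 = (4 * 9) mod 7 = 1
  9^7 mod 7 = (1 * 9) mod 7 = 2
  9^8 mod 7 = (2 * 9) mod 7 = 4
  9^9 mod 7 = (4 * 9) mod 7 = 1
  9^10 mod 7 = (1 * 9) mod 7 = 2
Step 2: Result = 2.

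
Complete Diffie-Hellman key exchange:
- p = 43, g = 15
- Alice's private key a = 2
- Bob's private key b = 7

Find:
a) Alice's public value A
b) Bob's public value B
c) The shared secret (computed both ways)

Step 1: A = g^a mod p = 15^2 mod 43 = 10.
Step 2: B = g^b mod p = 15^7 mod 43 = 36.
Step 3: Alice computes s = B^a mod p = 36^2 mod 43 = 6.
Step 4: Bob computes s = A^b mod p = 10^7 mod 43 = 6.
Both sides agree: shared secret = 6.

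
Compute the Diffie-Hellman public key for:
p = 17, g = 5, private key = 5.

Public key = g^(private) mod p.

Step 1: A = g^a mod p = 5^5 mod 17.
  5^1 mod 17 = 5
  5^2 mod 17 = (5 * 5) mod 17 = 8
  5^3 mod 17 = (8 * 5) mod 17 = 6
  5^4 mod 17 = (6 * 5) mod 17 = 13
  5^5 mod 17 = (13 * 5) mod 17 = 14
Result: A = 14.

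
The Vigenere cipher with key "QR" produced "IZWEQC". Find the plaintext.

Step 1: Extend key: QRQRQR
Step 2: Decrypt each letter (c - k) mod 26:
  I(8) - Q(16) = (8-16) mod 26 = 18 = S
  Z(25) - R(17) = (25-17) mod 26 = 8 = I
  W(22) - Q(16) = (22-16) mod 26 = 6 = G
  E(4) - R(17) = (4-17) mod 26 = 13 = N
  Q(16) - Q(16) = (16-16) mod 26 = 0 = A
  C(2) - R(17) = (2-17) mod 26 = 11 = L
Plaintext: SIGNAL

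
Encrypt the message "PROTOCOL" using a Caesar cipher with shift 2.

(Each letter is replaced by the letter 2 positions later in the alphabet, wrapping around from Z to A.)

Step 1: For each letter, shift forward by 2 positions (mod 26).
  P (position 15) -> position (15+2) mod 26 = 17 -> R
  R (position 17) -> position (17+2) mod 26 = 19 -> T
  O (position 14) -> position (14+2) mod 26 = 16 -> Q
  T (position 19) -> position (19+2) mod 26 = 21 -> V
  O (position 14) -> position (14+2) mod 26 = 16 -> Q
  C (position 2) -> position (2+2) mod 26 = 4 -> E
  O (position 14) -> position (14+2) mod 26 = 16 -> Q
  L (position 11) -> position (11+2) mod 26 = 13 -> N
Result: RTQVQEQN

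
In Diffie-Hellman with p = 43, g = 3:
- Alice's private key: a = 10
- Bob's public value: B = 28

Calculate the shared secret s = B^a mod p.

Step 1: s = B^a mod p = 28^10 mod 43.
  28^1 mod 43 = 28
  28^2 mod 43 = (28 * 28) mod 43 = 10
  28^3 mod 43 = (10 * 28) mod 43 = 22
  28^4 mod 43 = (22 * 28) mod 43 = 14
  28^5 mod 43 = (14 * 28) mod 43 = 5
  28^6 mod 43 = (5 * 28) mod 43 = 11
  28^7 mod 43 = (11 * 28) mod 43 = 7
  28^8 mod 43 = (7 * 28) mod 43 = 24
  28^9 mod 43 = (24 * 28) mod 43 = 27
  28^10 mod 43 = (27 * 28) mod 43 = 25
Result: shared secret = 25.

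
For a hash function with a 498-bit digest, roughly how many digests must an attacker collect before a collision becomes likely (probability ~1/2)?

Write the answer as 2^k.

Step 1: The birthday paradox gives collision probability ~50% after sqrt(2^n) = 2^(n/2) hashes.
Step 2: For 498-bit output: 2^(498/2) = 2^249.
Step 3: Approximately 2^249 hash computations needed.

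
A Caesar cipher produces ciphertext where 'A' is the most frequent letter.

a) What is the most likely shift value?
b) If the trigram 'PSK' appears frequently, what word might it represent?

Step 1: In English, 'E' is the most frequent letter (12.7%).
Step 2: The most frequent ciphertext letter is 'A' (position 0).
Step 3: Shift = (0 - 4) mod 26 = 22.
Step 4: Decrypt 'PSK' by shifting back 22:
  P -> T
  S -> W
  K -> O
Step 5: 'PSK' decrypts to 'TWO'.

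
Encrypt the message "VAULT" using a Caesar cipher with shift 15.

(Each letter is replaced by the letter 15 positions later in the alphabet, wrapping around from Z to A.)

Step 1: For each letter, shift forward by 15 positions (mod 26).
  V (position 21) -> position (21+15) mod 26 = 10 -> K
  A (position 0) -> position (0+15) mod 26 = 15 -> P
  U (position 20) -> position (20+15) mod 26 = 9 -> J
  L (position 11) -> position (11+15) mod 26 = 0 -> A
  T (position 19) -> position (19+15) mod 26 = 8 -> I
Result: KPJAI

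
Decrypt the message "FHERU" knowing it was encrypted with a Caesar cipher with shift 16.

Step 1: Reverse the shift by subtracting 16 from each letter position.
  F (position 5) -> position (5-16) mod 26 = 15 -> P
  H (position 7) -> position (7-16) mod 26 = 17 -> R
  E (position 4) -> position (4-16) mod 26 = 14 -> O
  R (position 17) -> position (17-16) mod 26 = 1 -> B
  U (position 20) -> position (20-16) mod 26 = 4 -> E
Decrypted message: PROBE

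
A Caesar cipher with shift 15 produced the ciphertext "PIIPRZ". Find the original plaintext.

Step 1: Reverse the shift by subtracting 15 from each letter position.
  P (position 15) -> position (15-15) mod 26 = 0 -> A
  I (position 8) -> position (8-15) mod 26 = 19 -> T
  I (position 8) -> position (8-15) mod 26 = 19 -> T
  P (position 15) -> position (15-15) mod 26 = 0 -> A
  R (position 17) -> position (17-15) mod 26 = 2 -> C
  Z (position 25) -> position (25-15) mod 26 = 10 -> K
Decrypted message: ATTACK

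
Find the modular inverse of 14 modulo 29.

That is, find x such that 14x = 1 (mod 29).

Step 1: We need x such that 14 * x = 1 (mod 29).
Step 2: Using the extended Euclidean algorithm or trial:
  14 * 27 = 378 = 13 * 29 + 1.
Step 3: Since 378 mod 29 = 1, the inverse is x = 27.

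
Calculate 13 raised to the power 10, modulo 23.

Step 1: Compute 13^10 mod 23 step by step, reducing modulo 23 at each step.
  13^1 mod 23 = 13
  13^2 mod 23 = (13 * 13) mod 23 = 8
  13^3 mod 23 = (8 * 13) mod 23 = 12
  13^4 mod 23 = (12 * 13) mod 23 = 18
  13^5 mod 23 = (18 * 13) mod 23 = 4
  13^6 mod 23 = (4 * 13) mod 23 = 6
  13^7 mod 23 = (6 * 13) mod 23 = 9
  13^8 mod 23 = (9 * 13) mod 23 = 2
  13^9 mod 23 = (2 * 13) mod 23 = 3
  13^10 mod 23 = (3 * 13) mod 23 = 16
Step 2: Result = 16.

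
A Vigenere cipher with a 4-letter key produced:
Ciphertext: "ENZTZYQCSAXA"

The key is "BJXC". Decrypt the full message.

Step 1: Key 'BJXC' has length 4. Extended key: BJXCBJXCBJXC
Step 2: Decrypt each position:
  E(4) - B(1) = 3 = D
  N(13) - J(9) = 4 = E
  Z(25) - X(23) = 2 = C
  T(19) - C(2) = 17 = R
  Z(25) - B(1) = 24 = Y
  Y(24) - J(9) = 15 = P
  Q(16) - X(23) = 19 = T
  C(2) - C(2) = 0 = A
  S(18) - B(1) = 17 = R
  A(0) - J(9) = 17 = R
  X(23) - X(23) = 0 = A
  A(0) - C(2) = 24 = Y
Plaintext: DECRYPTARRAY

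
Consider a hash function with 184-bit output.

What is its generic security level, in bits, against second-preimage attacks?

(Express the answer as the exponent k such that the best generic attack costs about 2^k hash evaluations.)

Step 1: The hash has a 184-bit output.
Step 2: Second-preimage resistance means: given a specific input x, it should be infeasible to find a different y with h(y) = h(x).
With a 184-bit output, a generic search for a second preimage costs about 2^184 evaluations (each trial matches the fixed target with probability 2^-184).
Step 3: Security level = 184 bits.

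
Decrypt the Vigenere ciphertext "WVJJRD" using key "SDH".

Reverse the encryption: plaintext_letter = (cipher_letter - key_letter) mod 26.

Step 1: Extend key: SDHSDH
Step 2: Decrypt each letter (c - k) mod 26:
  W(22) - S(18) = (22-18) mod 26 = 4 = E
  V(21) - D(3) = (21-3) mod 26 = 18 = S
  J(9) - H(7) = (9-7) mod 26 = 2 = C
  J(9) - S(18) = (9-18) mod 26 = 17 = R
  R(17) - D(3) = (17-3) mod 26 = 14 = O
  D(3) - H(7) = (3-7) mod 26 = 22 = W
Plaintext: ESCROW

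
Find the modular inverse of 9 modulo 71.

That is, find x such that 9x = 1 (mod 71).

Step 1: We need x such that 9 * x = 1 (mod 71).
Step 2: Using the extended Euclidean algorithm or trial:
  9 * 8 = 72 = 1 * 71 + 1.
Step 3: Since 72 mod 71 = 1, the inverse is x = 8.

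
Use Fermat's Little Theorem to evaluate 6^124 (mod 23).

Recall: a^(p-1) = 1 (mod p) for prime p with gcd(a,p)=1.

Step 1: Since 23 is prime, by Fermat's Little Theorem: 6^22 = 1 (mod 23).
Step 2: Reduce exponent: 124 mod 22 = 14.
Step 3: So 6^124 = 6^14 (mod 23).
Step 4: 6^14 mod 23 = 9.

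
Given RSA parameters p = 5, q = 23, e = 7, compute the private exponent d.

Step 1: n = 5 * 23 = 115.
Step 2: phi(n) = 4 * 22 = 88.
Step 3: Find d such that 7 * d = 1 (mod 88).
Step 4: d = 7^(-1) mod 88 = 63.
Verification: 7 * 63 = 441 = 5 * 88 + 1.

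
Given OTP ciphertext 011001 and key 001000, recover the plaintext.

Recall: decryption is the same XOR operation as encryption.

Step 1: XOR ciphertext with key:
  Ciphertext: 011001
  Key:        001000
  XOR:        010001
Step 2: Plaintext = 010001 = 17 in decimal.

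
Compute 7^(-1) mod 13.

Step 1: We need x such that 7 * x = 1 (mod 13).
Step 2: Using the extended Euclidean algorithm or trial:
  7 * 2 = 14 = 1 * 13 + 1.
Step 3: Since 14 mod 13 = 1, the inverse is x = 2.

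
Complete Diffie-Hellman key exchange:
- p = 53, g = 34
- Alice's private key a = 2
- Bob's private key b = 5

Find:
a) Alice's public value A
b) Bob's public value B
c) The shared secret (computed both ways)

Step 1: A = g^a mod p = 34^2 mod 53 = 43.
Step 2: B = g^b mod p = 34^5 mod 53 = 8.
Step 3: Alice computes s = B^a mod p = 8^2 mod 53 = 11.
Step 4: Bob computes s = A^b mod p = 43^5 mod 53 = 11.
Both sides agree: shared secret = 11.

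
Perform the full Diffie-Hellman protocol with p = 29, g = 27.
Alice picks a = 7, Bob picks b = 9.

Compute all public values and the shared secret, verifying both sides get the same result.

Step 1: A = g^a mod p = 27^7 mod 29 = 17.
Step 2: B = g^b mod p = 27^9 mod 29 = 10.
Step 3: Alice computes s = B^a mod p = 10^7 mod 29 = 17.
Step 4: Bob computes s = A^b mod p = 17^9 mod 29 = 17.
Both sides agree: shared secret = 17.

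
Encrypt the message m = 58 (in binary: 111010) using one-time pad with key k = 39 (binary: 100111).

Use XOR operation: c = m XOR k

Step 1: Write out the XOR operation bit by bit:
  Message: 111010
  Key:     100111
  XOR:     011101
Step 2: Convert to decimal: 011101 = 29.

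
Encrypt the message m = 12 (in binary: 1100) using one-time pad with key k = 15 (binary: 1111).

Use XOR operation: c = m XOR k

Step 1: Write out the XOR operation bit by bit:
  Message: 1100
  Key:     1111
  XOR:     0011
Step 2: Convert to decimal: 0011 = 3.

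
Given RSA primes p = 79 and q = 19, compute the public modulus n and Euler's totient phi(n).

Step 1: n = p * q = 79 * 19 = 1501.
Step 2: phi(n) = (p-1)(q-1) = 78 * 18 = 1404.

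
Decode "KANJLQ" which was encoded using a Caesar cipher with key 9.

Step 1: Reverse the shift by subtracting 9 from each letter position.
  K (position 10) -> position (10-9) mod 26 = 1 -> B
  A (position 0) -> position (0-9) mod 26 = 17 -> R
  N (position 13) -> position (13-9) mod 26 = 4 -> E
  J (position 9) -> position (9-9) mod 26 = 0 -> A
  L (position 11) -> position (11-9) mod 26 = 2 -> C
  Q (position 16) -> position (16-9) mod 26 = 7 -> H
Decrypted message: BREACH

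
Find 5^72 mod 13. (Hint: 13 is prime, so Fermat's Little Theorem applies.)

Step 1: Since 13 is prime, by Fermat's Little Theorem: 5^12 = 1 (mod 13).
Step 2: Reduce exponent: 72 mod 12 = 0.
Step 3: So 5^72 = 5^0 (mod 13).
Step 4: 5^0 mod 13 = 1.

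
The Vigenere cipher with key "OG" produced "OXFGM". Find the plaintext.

Step 1: Extend key: OGOGO
Step 2: Decrypt each letter (c - k) mod 26:
  O(14) - O(14) = (14-14) mod 26 = 0 = A
  X(23) - G(6) = (23-6) mod 26 = 17 = R
  F(5) - O(14) = (5-14) mod 26 = 17 = R
  G(6) - G(6) = (6-6) mod 26 = 0 = A
  M(12) - O(14) = (12-14) mod 26 = 24 = Y
Plaintext: ARRAY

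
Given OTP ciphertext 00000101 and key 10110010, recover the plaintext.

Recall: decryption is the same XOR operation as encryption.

Step 1: XOR ciphertext with key:
  Ciphertext: 00000101
  Key:        10110010
  XOR:        10110111
Step 2: Plaintext = 10110111 = 183 in decimal.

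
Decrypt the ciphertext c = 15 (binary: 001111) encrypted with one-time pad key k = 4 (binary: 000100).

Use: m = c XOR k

Step 1: XOR ciphertext with key:
  Ciphertext: 001111
  Key:        000100
  XOR:        001011
Step 2: Plaintext = 001011 = 11 in decimal.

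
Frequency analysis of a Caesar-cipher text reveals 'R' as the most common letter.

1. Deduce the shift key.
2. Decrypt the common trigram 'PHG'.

Step 1: In English, 'E' is the most frequent letter (12.7%).
Step 2: The most frequent ciphertext letter is 'R' (position 17).
Step 3: Shift = (17 - 4) mod 26 = 13.
Step 4: Decrypt 'PHG' by shifting back 13:
  P -> C
  H -> U
  G -> T
Step 5: 'PHG' decrypts to 'CUT'.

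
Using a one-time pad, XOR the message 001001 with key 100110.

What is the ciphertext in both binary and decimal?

Step 1: Write out the XOR operation bit by bit:
  Message: 001001
  Key:     100110
  XOR:     101111
Step 2: Convert to decimal: 101111 = 47.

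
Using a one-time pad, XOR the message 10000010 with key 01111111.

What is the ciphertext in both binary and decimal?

Step 1: Write out the XOR operation bit by bit:
  Message: 10000010
  Key:     01111111
  XOR:     11111101
Step 2: Convert to decimal: 11111101 = 253.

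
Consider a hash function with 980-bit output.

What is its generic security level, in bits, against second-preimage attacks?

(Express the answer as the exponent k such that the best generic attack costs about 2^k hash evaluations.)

Step 1: The hash has a 980-bit output.
Step 2: Second-preimage resistance means: given a specific input x, it should be infeasible to find a different y with h(y) = h(x).
With a 980-bit output, a generic search for a second preimage costs about 2^980 evaluations (each trial matches the fixed target with probability 2^-980).
Step 3: Security level = 980 bits.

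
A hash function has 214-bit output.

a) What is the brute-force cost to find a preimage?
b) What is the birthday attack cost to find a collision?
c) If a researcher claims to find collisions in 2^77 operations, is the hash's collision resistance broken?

Step 1: Preimage resistance requires brute-force of 2^214 operations.
Step 2: Collision resistance (birthday bound) = 2^(214/2) = 2^107.
Step 3: The claimed attack costs 2^77 operations.
Step 4: Since 2^77 < 2^107, the claimed attack beats the generic birthday bound, so collision resistance is broken.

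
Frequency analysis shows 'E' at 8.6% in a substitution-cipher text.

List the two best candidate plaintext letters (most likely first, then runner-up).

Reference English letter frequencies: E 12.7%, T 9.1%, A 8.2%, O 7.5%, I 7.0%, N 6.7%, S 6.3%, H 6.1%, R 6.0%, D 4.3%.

Step 1: Observed frequency of 'E' is 8.6%.
Step 2: Compute distances to each reference frequency and sort:
  A (8.2%): difference = 0.4% <-- BEST
  T (9.1%): difference = 0.5% <-- RUNNER-UP
  O (7.5%): difference = 1.1%
  I (7.0%): difference = 1.6%
  N (6.7%): difference = 1.9%
Step 3: Most likely is 'A' (8.2%, diff 0.4%); second most likely is 'T' (9.1%, diff 0.5%).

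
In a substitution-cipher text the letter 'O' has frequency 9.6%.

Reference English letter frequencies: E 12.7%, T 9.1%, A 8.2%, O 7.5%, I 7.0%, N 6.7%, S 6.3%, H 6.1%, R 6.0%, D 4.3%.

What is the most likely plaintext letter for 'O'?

Step 1: The observed frequency is 9.6%.
Step 2: Compare with English frequencies:
  E: 12.7% (difference: 3.1%)
  T: 9.1% (difference: 0.5%) <-- closest
  A: 8.2% (difference: 1.4%)
  O: 7.5% (difference: 2.1%)
  I: 7.0% (difference: 2.6%)
  N: 6.7% (difference: 2.9%)
  S: 6.3% (difference: 3.3%)
  H: 6.1% (difference: 3.5%)
  R: 6.0% (difference: 3.6%)
  D: 4.3% (difference: 5.3%)
Step 3: 'O' most likely represents 'T' (frequency 9.1%).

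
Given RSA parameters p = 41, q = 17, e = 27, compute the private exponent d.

Step 1: n = 41 * 17 = 697.
Step 2: phi(n) = 40 * 16 = 640.
Step 3: Find d such that 27 * d = 1 (mod 640).
Step 4: d = 27^(-1) mod 640 = 403.
Verification: 27 * 403 = 10881 = 17 * 640 + 1.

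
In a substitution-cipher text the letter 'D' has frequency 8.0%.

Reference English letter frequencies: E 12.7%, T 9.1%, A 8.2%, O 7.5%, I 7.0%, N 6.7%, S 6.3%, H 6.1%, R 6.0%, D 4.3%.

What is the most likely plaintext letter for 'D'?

Step 1: The observed frequency is 8.0%.
Step 2: Compare with English frequencies:
  E: 12.7% (difference: 4.7%)
  T: 9.1% (difference: 1.1%)
  A: 8.2% (difference: 0.2%) <-- closest
  O: 7.5% (difference: 0.5%)
  I: 7.0% (difference: 1.0%)
  N: 6.7% (difference: 1.3%)
  S: 6.3% (difference: 1.7%)
  H: 6.1% (difference: 1.9%)
  R: 6.0% (difference: 2.0%)
  D: 4.3% (difference: 3.7%)
Step 3: 'D' most likely represents 'A' (frequency 8.2%).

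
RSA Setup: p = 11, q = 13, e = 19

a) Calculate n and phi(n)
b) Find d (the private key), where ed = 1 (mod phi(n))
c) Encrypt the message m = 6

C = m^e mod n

Step 1: n = 11 * 13 = 143.
Step 2: phi(n) = (11-1)(13-1) = 10 * 12 = 120.
Step 3: Find d = 19^(-1) mod 120 = 19.
  Verify: 19 * 19 = 361 = 1 (mod 120).
Step 4: C = 6^19 mod 143 = 46.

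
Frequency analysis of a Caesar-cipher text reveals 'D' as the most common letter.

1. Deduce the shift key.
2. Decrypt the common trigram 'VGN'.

Step 1: In English, 'E' is the most frequent letter (12.7%).
Step 2: The most frequent ciphertext letter is 'D' (position 3).
Step 3: Shift = (3 - 4) mod 26 = 25.
Step 4: Decrypt 'VGN' by shifting back 25:
  V -> W
  G -> H
  N -> O
Step 5: 'VGN' decrypts to 'WHO'.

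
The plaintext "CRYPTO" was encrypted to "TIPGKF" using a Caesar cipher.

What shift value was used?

Step 1: Compare first letters: C (position 2) -> T (position 19).
Step 2: Shift = (19 - 2) mod 26 = 17.
The shift value is 17.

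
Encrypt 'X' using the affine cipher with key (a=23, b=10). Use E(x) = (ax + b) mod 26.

Step 1: Convert 'X' to number: x = 23.
Step 2: E(23) = (23 * 23 + 10) mod 26 = 539 mod 26 = 19.
Step 3: Convert 19 back to letter: T.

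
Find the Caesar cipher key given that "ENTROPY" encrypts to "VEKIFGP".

Step 1: Compare first letters: E (position 4) -> V (position 21).
Step 2: Shift = (21 - 4) mod 26 = 17.
The shift value is 17.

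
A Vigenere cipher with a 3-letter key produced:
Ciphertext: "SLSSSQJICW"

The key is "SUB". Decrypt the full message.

Step 1: Key 'SUB' has length 3. Extended key: SUBSUBSUBS
Step 2: Decrypt each position:
  S(18) - S(18) = 0 = A
  L(11) - U(20) = 17 = R
  S(18) - B(1) = 17 = R
  S(18) - S(18) = 0 = A
  S(18) - U(20) = 24 = Y
  Q(16) - B(1) = 15 = P
  J(9) - S(18) = 17 = R
  I(8) - U(20) = 14 = O
  C(2) - B(1) = 1 = B
  W(22) - S(18) = 4 = E
Plaintext: ARRAYPROBE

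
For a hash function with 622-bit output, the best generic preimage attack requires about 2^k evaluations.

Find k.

Step 1: The hash has a 622-bit output.
Step 2: Preimage resistance means: given a digest h(x), it should be infeasible to find any input that hashes to it.
With a 622-bit output there are 2^622 possible digests, so a generic brute-force preimage search costs about 2^622 evaluations.
Step 3: Security level = 622 bits.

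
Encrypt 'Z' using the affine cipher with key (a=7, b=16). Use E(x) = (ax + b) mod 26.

Step 1: Convert 'Z' to number: x = 25.
Step 2: E(25) = (7 * 25 + 16) mod 26 = 191 mod 26 = 9.
Step 3: Convert 9 back to letter: J.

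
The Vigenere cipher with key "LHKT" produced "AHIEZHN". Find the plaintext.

Step 1: Extend key: LHKTLHK
Step 2: Decrypt each letter (c - k) mod 26:
  A(0) - L(11) = (0-11) mod 26 = 15 = P
  H(7) - H(7) = (7-7) mod 26 = 0 = A
  I(8) - K(10) = (8-10) mod 26 = 24 = Y
  E(4) - T(19) = (4-19) mod 26 = 11 = L
  Z(25) - L(11) = (25-11) mod 26 = 14 = O
  H(7) - H(7) = (7-7) mod 26 = 0 = A
  N(13) - K(10) = (13-10) mod 26 = 3 = D
Plaintext: PAYLOAD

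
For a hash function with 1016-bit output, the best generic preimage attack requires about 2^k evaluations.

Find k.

Step 1: The hash has a 1016-bit output.
Step 2: Preimage resistance means: given a digest h(x), it should be infeasible to find any input that hashes to it.
With a 1016-bit output there are 2^1016 possible digests, so a generic brute-force preimage search costs about 2^1016 evaluations.
Step 3: Security level = 1016 bits.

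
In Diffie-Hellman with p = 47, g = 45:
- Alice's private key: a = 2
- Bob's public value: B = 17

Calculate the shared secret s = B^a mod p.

Step 1: s = B^a mod p = 17^2 mod 47.
  17^1 mod 47 = 17
  17^2 mod 47 = (17 * 17) mod 47 = 7
Result: shared secret = 7.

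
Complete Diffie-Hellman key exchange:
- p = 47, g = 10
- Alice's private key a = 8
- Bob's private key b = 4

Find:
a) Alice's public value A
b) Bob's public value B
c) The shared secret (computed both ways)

Step 1: A = g^a mod p = 10^8 mod 47 = 27.
Step 2: B = g^b mod p = 10^4 mod 47 = 36.
Step 3: Alice computes s = B^a mod p = 36^8 mod 47 = 12.
Step 4: Bob computes s = A^b mod p = 27^4 mod 47 = 12.
Both sides agree: shared secret = 12.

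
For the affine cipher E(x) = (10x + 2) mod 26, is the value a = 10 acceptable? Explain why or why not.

Step 1: Compute gcd(10, 26).
Step 2: gcd(10, 26) = 2.
Since gcd = 2 != 1, 10 shares a common factor with 26, so it cannot be used.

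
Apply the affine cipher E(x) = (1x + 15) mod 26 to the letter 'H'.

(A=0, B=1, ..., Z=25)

Step 1: Convert 'H' to number: x = 7.
Step 2: E(7) = (1 * 7 + 15) mod 26 = 22 mod 26 = 22.
Step 3: Convert 22 back to letter: W.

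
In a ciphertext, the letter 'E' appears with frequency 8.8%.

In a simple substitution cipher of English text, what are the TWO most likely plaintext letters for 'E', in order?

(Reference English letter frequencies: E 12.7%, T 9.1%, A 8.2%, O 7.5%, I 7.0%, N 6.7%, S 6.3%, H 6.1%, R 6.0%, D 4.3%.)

Step 1: Observed frequency of 'E' is 8.8%.
Step 2: Compute distances to each reference frequency and sort:
  T (9.1%): difference = 0.3% <-- BEST
  A (8.2%): difference = 0.6% <-- RUNNER-UP
  O (7.5%): difference = 1.3%
  I (7.0%): difference = 1.8%
  N (6.7%): difference = 2.1%
Step 3: Most likely is 'T' (9.1%, diff 0.3%); second most likely is 'A' (8.2%, diff 0.6%).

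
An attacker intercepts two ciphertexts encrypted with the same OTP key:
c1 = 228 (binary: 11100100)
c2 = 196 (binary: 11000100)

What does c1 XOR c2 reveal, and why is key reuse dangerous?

Step 1: c1 XOR c2 = (m1 XOR k) XOR (m2 XOR k).
Step 2: By XOR associativity/commutativity: = m1 XOR m2 XOR k XOR k = m1 XOR m2.
Step 3: 11100100 XOR 11000100 = 00100000 = 32.
Step 4: The key cancels out! An attacker learns m1 XOR m2 = 32, revealing the relationship between plaintexts.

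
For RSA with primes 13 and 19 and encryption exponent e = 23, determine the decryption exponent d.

Step 1: n = 13 * 19 = 247.
Step 2: phi(n) = 12 * 18 = 216.
Step 3: Find d such that 23 * d = 1 (mod 216).
Step 4: d = 23^(-1) mod 216 = 47.
Verification: 23 * 47 = 1081 = 5 * 216 + 1.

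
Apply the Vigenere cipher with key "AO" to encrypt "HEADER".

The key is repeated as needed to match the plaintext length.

Step 1: Repeat key to match plaintext length:
  Plaintext: HEADER
  Key:       AOAOAO
Step 2: Encrypt each letter:
  H(7) + A(0) = (7+0) mod 26 = 7 = H
  E(4) + O(14) = (4+14) mod 26 = 18 = S
  A(0) + A(0) = (0+0) mod 26 = 0 = A
  D(3) + O(14) = (3+14) mod 26 = 17 = R
  E(4) + A(0) = (4+0) mod 26 = 4 = E
  R(17) + O(14) = (17+14) mod 26 = 5 = F
Ciphertext: HSAREF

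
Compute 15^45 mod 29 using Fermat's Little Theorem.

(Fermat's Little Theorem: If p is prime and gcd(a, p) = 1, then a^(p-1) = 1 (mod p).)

Step 1: Since 29 is prime, by Fermat's Little Theorem: 15^28 = 1 (mod 29).
Step 2: Reduce exponent: 45 mod 28 = 17.
Step 3: So 15^45 = 15^17 (mod 29).
Step 4: 15^17 mod 29 = 18.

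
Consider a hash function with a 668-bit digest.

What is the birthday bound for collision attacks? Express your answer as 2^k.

Step 1: The birthday paradox gives collision probability ~50% after sqrt(2^n) = 2^(n/2) hashes.
Step 2: For 668-bit output: 2^(668/2) = 2^334.
Step 3: Approximately 2^334 hash computations needed.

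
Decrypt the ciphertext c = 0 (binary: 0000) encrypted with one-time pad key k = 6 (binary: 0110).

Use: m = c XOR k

Step 1: XOR ciphertext with key:
  Ciphertext: 0000
  Key:        0110
  XOR:        0110
Step 2: Plaintext = 0110 = 6 in decimal.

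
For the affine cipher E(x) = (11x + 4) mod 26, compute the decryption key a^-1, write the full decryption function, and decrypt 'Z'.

Step 1: Find a^-1, the modular inverse of 11 mod 26.
Step 2: We need 11 * a^-1 = 1 (mod 26).
Step 3: 11 * 19 = 209 = 8 * 26 + 1, so a^-1 = 19.
Step 4: D(y) = 19(y - 4) mod 26.
Step 5: Apply to 'Z' (y = 25): D(25) = 19 * (25 - 4) mod 26 = 19 * 21 mod 26 = 9 -> 'J'.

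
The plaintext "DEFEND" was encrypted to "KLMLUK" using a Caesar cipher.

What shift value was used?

Step 1: Compare first letters: D (position 3) -> K (position 10).
Step 2: Shift = (10 - 3) mod 26 = 7.
The shift value is 7.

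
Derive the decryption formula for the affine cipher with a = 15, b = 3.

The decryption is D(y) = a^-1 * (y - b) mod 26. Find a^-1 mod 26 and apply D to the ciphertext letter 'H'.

Step 1: Find a^-1, the modular inverse of 15 mod 26.
Step 2: We need 15 * a^-1 = 1 (mod 26).
Step 3: 15 * 7 = 105 = 4 * 26 + 1, so a^-1 = 7.
Step 4: D(y) = 7(y - 3) mod 26.
Step 5: Apply to 'H' (y = 7): D(7) = 7 * (7 - 3) mod 26 = 7 * 4 mod 26 = 2 -> 'C'.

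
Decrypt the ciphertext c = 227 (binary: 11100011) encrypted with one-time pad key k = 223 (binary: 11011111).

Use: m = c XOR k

Step 1: XOR ciphertext with key:
  Ciphertext: 11100011
  Key:        11011111
  XOR:        00111100
Step 2: Plaintext = 00111100 = 60 in decimal.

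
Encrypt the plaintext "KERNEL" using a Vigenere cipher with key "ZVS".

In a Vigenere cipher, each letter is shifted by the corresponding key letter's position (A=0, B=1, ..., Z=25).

Step 1: Repeat key to match plaintext length:
  Plaintext: KERNEL
  Key:       ZVSZVS
Step 2: Encrypt each letter:
  K(10) + Z(25) = (10+25) mod 26 = 9 = J
  E(4) + V(21) = (4+21) mod 26 = 25 = Z
  R(17) + S(18) = (17+18) mod 26 = 9 = J
  N(13) + Z(25) = (13+25) mod 26 = 12 = M
  E(4) + V(21) = (4+21) mod 26 = 25 = Z
  L(11) + S(18) = (11+18) mod 26 = 3 = D
Ciphertext: JZJMZD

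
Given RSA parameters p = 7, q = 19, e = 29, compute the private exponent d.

Step 1: n = 7 * 19 = 133.
Step 2: phi(n) = 6 * 18 = 108.
Step 3: Find d such that 29 * d = 1 (mod 108).
Step 4: d = 29^(-1) mod 108 = 41.
Verification: 29 * 41 = 1189 = 11 * 108 + 1.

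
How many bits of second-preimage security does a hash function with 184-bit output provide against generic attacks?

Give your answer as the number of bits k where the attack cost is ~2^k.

Step 1: The hash has a 184-bit output.
Step 2: Second-preimage resistance means: given a specific input x, it should be infeasible to find a different y with h(y) = h(x).
With a 184-bit output, a generic search for a second preimage costs about 2^184 evaluations (each trial matches the fixed target with probability 2^-184).
Step 3: Security level = 184 bits.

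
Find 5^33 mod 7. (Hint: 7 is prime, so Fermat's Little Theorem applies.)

Step 1: Since 7 is prime, by Fermat's Little Theorem: 5^6 = 1 (mod 7).
Step 2: Reduce exponent: 33 mod 6 = 3.
Step 3: So 5^33 = 5^3 (mod 7).
Step 4: 5^3 mod 7 = 6.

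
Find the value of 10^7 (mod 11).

Step 1: Compute 10^7 mod 11 step by step, reducing modulo 11 at each step.
  10^1 mod 11 = 10
  10^2 mod 11 = (10 * 10) mod 11 = 1
  10^3 mod 11 = (1 * 10) mod 11 = 10
  10^4 mod 11 = (10 * 10) mod 11 = 1
  10^5 mod 11 = (1 * 10) mod 11 = 10
  10^6 mod 11 = (10 * 10) mod 11 = 1
  10^7 mod 11 = (1 * 10) mod 11 = 10
Step 2: Result = 10.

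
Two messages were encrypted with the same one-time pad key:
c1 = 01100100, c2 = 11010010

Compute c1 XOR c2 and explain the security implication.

Step 1: c1 XOR c2 = (m1 XOR k) XOR (m2 XOR k).
Step 2: By XOR associativity/commutativity: = m1 XOR m2 XOR k XOR k = m1 XOR m2.
Step 3: 01100100 XOR 11010010 = 10110110 = 182.
Step 4: The key cancels out! An attacker learns m1 XOR m2 = 182, revealing the relationship between plaintexts.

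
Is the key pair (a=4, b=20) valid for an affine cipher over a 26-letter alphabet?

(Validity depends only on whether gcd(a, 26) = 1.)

Step 1: Compute gcd(4, 26).
Step 2: gcd(4, 26) = 2.
Since gcd = 2 != 1, 4 shares a common factor with 26, so it cannot be used.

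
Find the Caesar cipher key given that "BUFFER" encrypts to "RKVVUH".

Step 1: Compare first letters: B (position 1) -> R (position 17).
Step 2: Shift = (17 - 1) mod 26 = 16.
The shift value is 16.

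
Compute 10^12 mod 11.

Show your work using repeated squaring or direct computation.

Step 1: Compute 10^12 mod 11 step by step, reducing modulo 11 at each step.
  10^1 mod 11 = 10
  10^2 mod 11 = (10 * 10) mod 11 = 1
  10^3 mod 11 = (1 * 10) mod 11 = 10
  10^4 mod 11 = (10 * 10) mod 11 = 1
  10^5 mod 11 = (1 * 10) mod 11 = 10
  10^6 mod 11 = (10 * 10) mod 11 = 1
  10^7 mod 11 = (1 * 10) mod 11 = 10
  10^8 mod 11 = (10 * 10) mod 11 = 1
  10^9 mod 11 = (1 * 10) mod 11 = 10
  10^10 mod 11 = (10 * 10) mod 11 = 1
  10^11 mod 11 = (1 * 10) mod 11 = 10
  10^12 mod 11 = (10 * 10) mod 11 = 1
Step 2: Result = 1.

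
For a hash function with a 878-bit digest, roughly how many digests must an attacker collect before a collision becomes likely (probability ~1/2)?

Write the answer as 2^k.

Step 1: The birthday paradox gives collision probability ~50% after sqrt(2^n) = 2^(n/2) hashes.
Step 2: For 878-bit output: 2^(878/2) = 2^439.
Step 3: Approximately 2^439 hash computations needed.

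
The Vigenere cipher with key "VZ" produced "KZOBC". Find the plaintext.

Step 1: Extend key: VZVZV
Step 2: Decrypt each letter (c - k) mod 26:
  K(10) - V(21) = (10-21) mod 26 = 15 = P
  Z(25) - Z(25) = (25-25) mod 26 = 0 = A
  O(14) - V(21) = (14-21) mod 26 = 19 = T
  B(1) - Z(25) = (1-25) mod 26 = 2 = C
  C(2) - V(21) = (2-21) mod 26 = 7 = H
Plaintext: PATCH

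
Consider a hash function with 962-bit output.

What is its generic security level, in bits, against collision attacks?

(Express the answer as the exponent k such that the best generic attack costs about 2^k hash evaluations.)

Step 1: The hash has a 962-bit output.
Step 2: Collision resistance means it should be infeasible to find any x != y with h(x) = h(y).
By the birthday bound, a generic collision search succeeds after about sqrt(2^962) = 2^(962/2) = 2^481 evaluations.
Step 3: Security level = 481 bits.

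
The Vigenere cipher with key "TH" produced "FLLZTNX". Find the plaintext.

Step 1: Extend key: THTHTHT
Step 2: Decrypt each letter (c - k) mod 26:
  F(5) - T(19) = (5-19) mod 26 = 12 = M
  L(11) - H(7) = (11-7) mod 26 = 4 = E
  L(11) - T(19) = (11-19) mod 26 = 18 = S
  Z(25) - H(7) = (25-7) mod 26 = 18 = S
  T(19) - T(19) = (19-19) mod 26 = 0 = A
  N(13) - H(7) = (13-7) mod 26 = 6 = G
  X(23) - T(19) = (23-19) mod 26 = 4 = E
Plaintext: MESSAGE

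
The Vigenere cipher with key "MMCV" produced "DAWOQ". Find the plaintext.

Step 1: Extend key: MMCVM
Step 2: Decrypt each letter (c - k) mod 26:
  D(3) - M(12) = (3-12) mod 26 = 17 = R
  A(0) - M(12) = (0-12) mod 26 = 14 = O
  W(22) - C(2) = (22-2) mod 26 = 20 = U
  O(14) - V(21) = (14-21) mod 26 = 19 = T
  Q(16) - M(12) = (16-12) mod 26 = 4 = E
Plaintext: ROUTE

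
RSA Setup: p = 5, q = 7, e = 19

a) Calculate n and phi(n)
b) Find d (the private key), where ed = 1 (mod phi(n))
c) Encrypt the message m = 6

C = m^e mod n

Step 1: n = 5 * 7 = 35.
Step 2: phi(n) = (5-1)(7-1) = 4 * 6 = 24.
Step 3: Find d = 19^(-1) mod 24 = 19.
  Verify: 19 * 19 = 361 = 1 (mod 24).
Step 4: C = 6^19 mod 35 = 6.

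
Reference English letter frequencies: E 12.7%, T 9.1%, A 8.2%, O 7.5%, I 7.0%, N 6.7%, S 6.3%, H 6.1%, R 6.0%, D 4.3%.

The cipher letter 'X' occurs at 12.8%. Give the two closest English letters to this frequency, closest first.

Step 1: Observed frequency of 'X' is 12.8%.
Step 2: Compute distances to each reference frequency and sort:
  E (12.7%): difference = 0.1% <-- BEST
  T (9.1%): difference = 3.7% <-- RUNNER-UP
  A (8.2%): difference = 4.6%
  O (7.5%): difference = 5.3%
  I (7.0%): difference = 5.8%
Step 3: Most likely is 'E' (12.7%, diff 0.1%); second most likely is 'T' (9.1%, diff 3.7%).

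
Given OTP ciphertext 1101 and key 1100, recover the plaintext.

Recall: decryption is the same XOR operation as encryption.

Step 1: XOR ciphertext with key:
  Ciphertext: 1101
  Key:        1100
  XOR:        0001
Step 2: Plaintext = 0001 = 1 in decimal.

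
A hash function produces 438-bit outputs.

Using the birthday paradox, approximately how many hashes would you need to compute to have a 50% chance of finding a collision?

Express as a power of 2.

Step 1: The birthday paradox gives collision probability ~50% after sqrt(2^n) = 2^(n/2) hashes.
Step 2: For 438-bit output: 2^(438/2) = 2^219.
Step 3: Approximately 2^219 hash computations needed.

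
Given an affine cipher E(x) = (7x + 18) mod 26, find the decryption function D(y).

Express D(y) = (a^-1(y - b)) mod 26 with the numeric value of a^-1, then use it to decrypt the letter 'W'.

Step 1: Find a^-1, the modular inverse of 7 mod 26.
Step 2: We need 7 * a^-1 = 1 (mod 26).
Step 3: 7 * 15 = 105 = 4 * 26 + 1, so a^-1 = 15.
Step 4: D(y) = 15(y - 18) mod 26.
Step 5: Apply to 'W' (y = 22): D(22) = 15 * (22 - 18) mod 26 = 15 * 4 mod 26 = 8 -> 'I'.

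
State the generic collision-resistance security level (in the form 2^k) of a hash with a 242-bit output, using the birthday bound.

Step 1: The birthday paradox gives collision probability ~50% after sqrt(2^n) = 2^(n/2) hashes.
Step 2: For 242-bit output: 2^(242/2) = 2^121.
Step 3: Approximately 2^121 hash computations needed.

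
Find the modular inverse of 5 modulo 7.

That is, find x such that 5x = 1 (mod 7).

Step 1: We need x such that 5 * x = 1 (mod 7).
Step 2: Using the extended Euclidean algorithm or trial:
  5 * 3 = 15 = 2 * 7 + 1.
Step 3: Since 15 mod 7 = 1, the inverse is x = 3.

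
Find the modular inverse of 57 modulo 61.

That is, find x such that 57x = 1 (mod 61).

Step 1: We need x such that 57 * x = 1 (mod 61).
Step 2: Using the extended Euclidean algorithm or trial:
  57 * 15 = 855 = 14 * 61 + 1.
Step 3: Since 855 mod 61 = 1, the inverse is x = 15.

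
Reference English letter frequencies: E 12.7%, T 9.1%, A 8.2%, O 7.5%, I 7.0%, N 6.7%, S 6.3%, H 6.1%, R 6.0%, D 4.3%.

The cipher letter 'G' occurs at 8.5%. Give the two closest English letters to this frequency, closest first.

Step 1: Observed frequency of 'G' is 8.5%.
Step 2: Compute distances to each reference frequency and sort:
  A (8.2%): difference = 0.3% <-- BEST
  T (9.1%): difference = 0.6% <-- RUNNER-UP
  O (7.5%): difference = 1.0%
  I (7.0%): difference = 1.5%
  N (6.7%): difference = 1.8%
Step 3: Most likely is 'A' (8.2%, diff 0.3%); second most likely is 'T' (9.1%, diff 0.6%).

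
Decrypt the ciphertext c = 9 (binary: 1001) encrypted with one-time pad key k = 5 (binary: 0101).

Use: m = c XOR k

Step 1: XOR ciphertext with key:
  Ciphertext: 1001
  Key:        0101
  XOR:        1100
Step 2: Plaintext = 1100 = 12 in decimal.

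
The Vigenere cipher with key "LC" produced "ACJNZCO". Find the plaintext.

Step 1: Extend key: LCLCLCL
Step 2: Decrypt each letter (c - k) mod 26:
  A(0) - L(11) = (0-11) mod 26 = 15 = P
  C(2) - C(2) = (2-2) mod 26 = 0 = A
  J(9) - L(11) = (9-11) mod 26 = 24 = Y
  N(13) - C(2) = (13-2) mod 26 = 11 = L
  Z(25) - L(11) = (25-11) mod 26 = 14 = O
  C(2) - C(2) = (2-2) mod 26 = 0 = A
  O(14) - L(11) = (14-11) mod 26 = 3 = D
Plaintext: PAYLOAD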